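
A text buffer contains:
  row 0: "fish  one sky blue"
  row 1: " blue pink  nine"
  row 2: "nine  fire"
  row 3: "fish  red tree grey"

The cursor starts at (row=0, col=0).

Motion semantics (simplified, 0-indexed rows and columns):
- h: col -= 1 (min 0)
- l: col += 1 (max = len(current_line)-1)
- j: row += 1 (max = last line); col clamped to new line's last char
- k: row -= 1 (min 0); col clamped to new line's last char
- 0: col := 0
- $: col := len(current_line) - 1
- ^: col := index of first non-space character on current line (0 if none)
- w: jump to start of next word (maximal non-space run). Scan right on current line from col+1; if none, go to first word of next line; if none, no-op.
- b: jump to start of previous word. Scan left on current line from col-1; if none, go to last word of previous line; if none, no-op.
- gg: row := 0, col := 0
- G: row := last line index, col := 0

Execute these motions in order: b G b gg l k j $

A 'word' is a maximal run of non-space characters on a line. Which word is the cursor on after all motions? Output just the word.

Answer: nine

Derivation:
After 1 (b): row=0 col=0 char='f'
After 2 (G): row=3 col=0 char='f'
After 3 (b): row=2 col=6 char='f'
After 4 (gg): row=0 col=0 char='f'
After 5 (l): row=0 col=1 char='i'
After 6 (k): row=0 col=1 char='i'
After 7 (j): row=1 col=1 char='b'
After 8 ($): row=1 col=15 char='e'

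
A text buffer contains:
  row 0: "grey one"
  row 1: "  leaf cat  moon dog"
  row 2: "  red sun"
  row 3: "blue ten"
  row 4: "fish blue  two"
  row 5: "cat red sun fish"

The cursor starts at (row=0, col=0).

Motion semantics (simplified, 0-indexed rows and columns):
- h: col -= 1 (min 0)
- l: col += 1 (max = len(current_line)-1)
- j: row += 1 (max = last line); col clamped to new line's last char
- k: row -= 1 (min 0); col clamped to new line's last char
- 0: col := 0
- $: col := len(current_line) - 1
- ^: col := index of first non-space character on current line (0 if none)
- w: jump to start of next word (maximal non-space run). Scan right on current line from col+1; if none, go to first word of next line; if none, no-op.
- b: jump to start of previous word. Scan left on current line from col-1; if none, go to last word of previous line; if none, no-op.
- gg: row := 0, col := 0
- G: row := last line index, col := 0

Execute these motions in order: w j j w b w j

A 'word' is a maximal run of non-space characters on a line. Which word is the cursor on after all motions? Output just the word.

After 1 (w): row=0 col=5 char='o'
After 2 (j): row=1 col=5 char='f'
After 3 (j): row=2 col=5 char='_'
After 4 (w): row=2 col=6 char='s'
After 5 (b): row=2 col=2 char='r'
After 6 (w): row=2 col=6 char='s'
After 7 (j): row=3 col=6 char='e'

Answer: ten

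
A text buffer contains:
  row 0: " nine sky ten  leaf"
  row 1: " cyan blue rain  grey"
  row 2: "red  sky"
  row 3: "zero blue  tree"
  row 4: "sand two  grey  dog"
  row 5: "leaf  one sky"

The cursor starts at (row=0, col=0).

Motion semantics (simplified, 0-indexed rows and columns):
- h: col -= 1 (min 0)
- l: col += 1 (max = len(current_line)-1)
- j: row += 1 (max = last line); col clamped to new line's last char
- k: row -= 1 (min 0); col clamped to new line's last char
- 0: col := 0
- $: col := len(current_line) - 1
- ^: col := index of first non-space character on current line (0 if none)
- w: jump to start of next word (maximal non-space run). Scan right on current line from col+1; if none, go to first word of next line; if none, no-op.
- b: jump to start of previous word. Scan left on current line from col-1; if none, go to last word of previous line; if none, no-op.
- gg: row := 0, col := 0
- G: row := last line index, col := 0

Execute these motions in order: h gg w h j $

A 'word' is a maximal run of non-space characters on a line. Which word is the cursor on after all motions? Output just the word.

After 1 (h): row=0 col=0 char='_'
After 2 (gg): row=0 col=0 char='_'
After 3 (w): row=0 col=1 char='n'
After 4 (h): row=0 col=0 char='_'
After 5 (j): row=1 col=0 char='_'
After 6 ($): row=1 col=20 char='y'

Answer: grey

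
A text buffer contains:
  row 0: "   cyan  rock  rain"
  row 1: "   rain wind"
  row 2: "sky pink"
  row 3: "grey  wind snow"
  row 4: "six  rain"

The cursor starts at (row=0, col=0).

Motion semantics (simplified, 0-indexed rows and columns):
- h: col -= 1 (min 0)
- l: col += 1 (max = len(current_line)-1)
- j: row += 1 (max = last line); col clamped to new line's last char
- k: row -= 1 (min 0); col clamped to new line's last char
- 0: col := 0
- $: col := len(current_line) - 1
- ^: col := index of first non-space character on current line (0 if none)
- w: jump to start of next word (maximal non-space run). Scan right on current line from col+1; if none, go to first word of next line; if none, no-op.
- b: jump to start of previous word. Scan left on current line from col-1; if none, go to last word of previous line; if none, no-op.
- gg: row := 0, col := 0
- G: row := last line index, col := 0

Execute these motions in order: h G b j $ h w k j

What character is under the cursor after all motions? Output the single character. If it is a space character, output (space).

Answer: i

Derivation:
After 1 (h): row=0 col=0 char='_'
After 2 (G): row=4 col=0 char='s'
After 3 (b): row=3 col=11 char='s'
After 4 (j): row=4 col=8 char='n'
After 5 ($): row=4 col=8 char='n'
After 6 (h): row=4 col=7 char='i'
After 7 (w): row=4 col=7 char='i'
After 8 (k): row=3 col=7 char='i'
After 9 (j): row=4 col=7 char='i'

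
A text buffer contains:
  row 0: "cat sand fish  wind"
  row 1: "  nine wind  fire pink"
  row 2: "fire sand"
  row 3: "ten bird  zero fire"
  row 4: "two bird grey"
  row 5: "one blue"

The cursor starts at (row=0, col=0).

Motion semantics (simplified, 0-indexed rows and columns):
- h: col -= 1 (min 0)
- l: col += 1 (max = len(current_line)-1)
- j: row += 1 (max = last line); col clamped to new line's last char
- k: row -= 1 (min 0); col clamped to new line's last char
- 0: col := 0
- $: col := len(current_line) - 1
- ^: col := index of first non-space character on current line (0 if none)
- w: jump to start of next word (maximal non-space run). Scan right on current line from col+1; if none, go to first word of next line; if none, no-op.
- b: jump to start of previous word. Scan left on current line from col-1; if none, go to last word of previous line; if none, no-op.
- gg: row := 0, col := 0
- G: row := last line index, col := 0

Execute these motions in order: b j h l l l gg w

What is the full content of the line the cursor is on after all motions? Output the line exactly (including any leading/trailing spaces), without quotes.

After 1 (b): row=0 col=0 char='c'
After 2 (j): row=1 col=0 char='_'
After 3 (h): row=1 col=0 char='_'
After 4 (l): row=1 col=1 char='_'
After 5 (l): row=1 col=2 char='n'
After 6 (l): row=1 col=3 char='i'
After 7 (gg): row=0 col=0 char='c'
After 8 (w): row=0 col=4 char='s'

Answer: cat sand fish  wind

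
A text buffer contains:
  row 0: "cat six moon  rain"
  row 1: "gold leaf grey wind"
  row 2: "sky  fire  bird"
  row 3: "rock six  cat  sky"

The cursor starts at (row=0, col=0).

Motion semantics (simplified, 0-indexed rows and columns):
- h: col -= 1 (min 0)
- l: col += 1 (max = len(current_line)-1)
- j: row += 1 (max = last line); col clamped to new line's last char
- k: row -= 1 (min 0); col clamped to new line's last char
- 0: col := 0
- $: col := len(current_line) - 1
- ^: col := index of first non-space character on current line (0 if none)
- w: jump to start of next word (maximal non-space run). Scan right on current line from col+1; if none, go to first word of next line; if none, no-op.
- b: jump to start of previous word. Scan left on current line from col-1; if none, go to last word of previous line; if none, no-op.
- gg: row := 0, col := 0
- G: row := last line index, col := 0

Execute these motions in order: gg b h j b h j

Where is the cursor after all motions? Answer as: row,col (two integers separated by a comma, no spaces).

Answer: 1,13

Derivation:
After 1 (gg): row=0 col=0 char='c'
After 2 (b): row=0 col=0 char='c'
After 3 (h): row=0 col=0 char='c'
After 4 (j): row=1 col=0 char='g'
After 5 (b): row=0 col=14 char='r'
After 6 (h): row=0 col=13 char='_'
After 7 (j): row=1 col=13 char='y'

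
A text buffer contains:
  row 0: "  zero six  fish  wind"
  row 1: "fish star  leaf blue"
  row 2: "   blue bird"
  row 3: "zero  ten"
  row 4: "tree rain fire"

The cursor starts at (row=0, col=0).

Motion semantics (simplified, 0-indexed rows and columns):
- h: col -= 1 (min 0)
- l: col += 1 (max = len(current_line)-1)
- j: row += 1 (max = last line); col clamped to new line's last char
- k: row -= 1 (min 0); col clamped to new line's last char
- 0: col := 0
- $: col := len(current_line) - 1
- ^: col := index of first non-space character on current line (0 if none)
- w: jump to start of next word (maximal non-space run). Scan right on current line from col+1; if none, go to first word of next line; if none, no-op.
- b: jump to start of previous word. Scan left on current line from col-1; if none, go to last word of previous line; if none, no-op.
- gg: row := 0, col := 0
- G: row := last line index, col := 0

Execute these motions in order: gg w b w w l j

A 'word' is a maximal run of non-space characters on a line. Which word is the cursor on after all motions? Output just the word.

Answer: leaf

Derivation:
After 1 (gg): row=0 col=0 char='_'
After 2 (w): row=0 col=2 char='z'
After 3 (b): row=0 col=2 char='z'
After 4 (w): row=0 col=7 char='s'
After 5 (w): row=0 col=12 char='f'
After 6 (l): row=0 col=13 char='i'
After 7 (j): row=1 col=13 char='a'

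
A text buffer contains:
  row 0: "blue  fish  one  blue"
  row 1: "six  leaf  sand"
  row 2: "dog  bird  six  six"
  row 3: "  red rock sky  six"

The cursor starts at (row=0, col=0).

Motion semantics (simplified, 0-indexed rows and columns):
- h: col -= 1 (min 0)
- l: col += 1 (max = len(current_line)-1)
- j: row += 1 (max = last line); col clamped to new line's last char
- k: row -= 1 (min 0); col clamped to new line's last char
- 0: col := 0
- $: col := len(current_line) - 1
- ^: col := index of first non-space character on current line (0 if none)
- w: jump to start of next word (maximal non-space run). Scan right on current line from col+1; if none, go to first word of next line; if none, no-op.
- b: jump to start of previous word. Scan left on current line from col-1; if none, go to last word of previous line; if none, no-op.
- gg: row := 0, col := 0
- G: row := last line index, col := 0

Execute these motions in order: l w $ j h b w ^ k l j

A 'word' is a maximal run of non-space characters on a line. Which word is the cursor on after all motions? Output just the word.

Answer: dog

Derivation:
After 1 (l): row=0 col=1 char='l'
After 2 (w): row=0 col=6 char='f'
After 3 ($): row=0 col=20 char='e'
After 4 (j): row=1 col=14 char='d'
After 5 (h): row=1 col=13 char='n'
After 6 (b): row=1 col=11 char='s'
After 7 (w): row=2 col=0 char='d'
After 8 (^): row=2 col=0 char='d'
After 9 (k): row=1 col=0 char='s'
After 10 (l): row=1 col=1 char='i'
After 11 (j): row=2 col=1 char='o'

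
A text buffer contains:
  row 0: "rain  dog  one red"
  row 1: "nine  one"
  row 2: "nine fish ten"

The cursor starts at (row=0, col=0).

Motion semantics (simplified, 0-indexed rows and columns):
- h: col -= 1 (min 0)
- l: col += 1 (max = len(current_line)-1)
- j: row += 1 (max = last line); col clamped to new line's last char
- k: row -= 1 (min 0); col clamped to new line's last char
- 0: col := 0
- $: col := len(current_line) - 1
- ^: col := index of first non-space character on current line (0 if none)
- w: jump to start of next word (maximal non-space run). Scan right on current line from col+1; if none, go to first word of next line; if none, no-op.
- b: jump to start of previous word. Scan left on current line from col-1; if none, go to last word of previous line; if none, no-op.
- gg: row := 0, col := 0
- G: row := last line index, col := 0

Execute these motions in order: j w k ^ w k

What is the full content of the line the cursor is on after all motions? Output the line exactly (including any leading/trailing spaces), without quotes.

After 1 (j): row=1 col=0 char='n'
After 2 (w): row=1 col=6 char='o'
After 3 (k): row=0 col=6 char='d'
After 4 (^): row=0 col=0 char='r'
After 5 (w): row=0 col=6 char='d'
After 6 (k): row=0 col=6 char='d'

Answer: rain  dog  one red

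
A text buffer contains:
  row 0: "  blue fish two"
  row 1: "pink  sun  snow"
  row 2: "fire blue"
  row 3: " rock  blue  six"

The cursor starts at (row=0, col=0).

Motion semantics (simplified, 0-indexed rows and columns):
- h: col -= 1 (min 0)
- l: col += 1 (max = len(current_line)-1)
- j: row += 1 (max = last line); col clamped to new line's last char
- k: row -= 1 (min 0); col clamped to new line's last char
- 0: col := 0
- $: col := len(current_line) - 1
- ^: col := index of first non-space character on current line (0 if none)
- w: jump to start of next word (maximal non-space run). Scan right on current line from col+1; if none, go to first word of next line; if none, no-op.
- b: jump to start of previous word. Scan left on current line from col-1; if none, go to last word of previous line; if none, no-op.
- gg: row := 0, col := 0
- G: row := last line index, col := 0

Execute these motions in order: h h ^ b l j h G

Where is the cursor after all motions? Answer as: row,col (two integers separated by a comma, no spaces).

After 1 (h): row=0 col=0 char='_'
After 2 (h): row=0 col=0 char='_'
After 3 (^): row=0 col=2 char='b'
After 4 (b): row=0 col=2 char='b'
After 5 (l): row=0 col=3 char='l'
After 6 (j): row=1 col=3 char='k'
After 7 (h): row=1 col=2 char='n'
After 8 (G): row=3 col=0 char='_'

Answer: 3,0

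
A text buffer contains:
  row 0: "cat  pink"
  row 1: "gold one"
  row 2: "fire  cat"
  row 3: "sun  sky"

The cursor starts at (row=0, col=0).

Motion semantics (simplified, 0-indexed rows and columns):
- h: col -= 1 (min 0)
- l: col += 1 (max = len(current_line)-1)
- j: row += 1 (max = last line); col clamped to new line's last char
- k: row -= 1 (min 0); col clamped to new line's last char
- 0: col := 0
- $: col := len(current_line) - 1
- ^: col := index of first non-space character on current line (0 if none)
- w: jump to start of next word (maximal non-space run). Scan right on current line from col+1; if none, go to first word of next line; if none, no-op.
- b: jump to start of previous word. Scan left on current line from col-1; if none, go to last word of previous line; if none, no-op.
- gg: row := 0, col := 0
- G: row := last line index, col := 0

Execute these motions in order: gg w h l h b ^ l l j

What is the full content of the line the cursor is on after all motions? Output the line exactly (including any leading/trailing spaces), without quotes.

Answer: gold one

Derivation:
After 1 (gg): row=0 col=0 char='c'
After 2 (w): row=0 col=5 char='p'
After 3 (h): row=0 col=4 char='_'
After 4 (l): row=0 col=5 char='p'
After 5 (h): row=0 col=4 char='_'
After 6 (b): row=0 col=0 char='c'
After 7 (^): row=0 col=0 char='c'
After 8 (l): row=0 col=1 char='a'
After 9 (l): row=0 col=2 char='t'
After 10 (j): row=1 col=2 char='l'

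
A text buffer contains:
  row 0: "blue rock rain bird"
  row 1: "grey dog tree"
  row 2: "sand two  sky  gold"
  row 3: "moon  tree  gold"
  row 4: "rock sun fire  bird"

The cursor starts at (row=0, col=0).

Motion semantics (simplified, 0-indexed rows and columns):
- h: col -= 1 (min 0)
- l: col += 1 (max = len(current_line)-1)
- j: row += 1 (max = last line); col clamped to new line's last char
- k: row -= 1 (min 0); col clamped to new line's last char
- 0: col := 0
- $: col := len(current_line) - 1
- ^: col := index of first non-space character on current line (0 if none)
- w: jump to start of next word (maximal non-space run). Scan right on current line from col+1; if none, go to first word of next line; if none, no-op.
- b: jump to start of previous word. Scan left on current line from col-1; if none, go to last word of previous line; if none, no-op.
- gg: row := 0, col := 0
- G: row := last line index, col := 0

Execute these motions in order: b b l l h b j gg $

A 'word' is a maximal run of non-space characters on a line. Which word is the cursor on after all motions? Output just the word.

Answer: bird

Derivation:
After 1 (b): row=0 col=0 char='b'
After 2 (b): row=0 col=0 char='b'
After 3 (l): row=0 col=1 char='l'
After 4 (l): row=0 col=2 char='u'
After 5 (h): row=0 col=1 char='l'
After 6 (b): row=0 col=0 char='b'
After 7 (j): row=1 col=0 char='g'
After 8 (gg): row=0 col=0 char='b'
After 9 ($): row=0 col=18 char='d'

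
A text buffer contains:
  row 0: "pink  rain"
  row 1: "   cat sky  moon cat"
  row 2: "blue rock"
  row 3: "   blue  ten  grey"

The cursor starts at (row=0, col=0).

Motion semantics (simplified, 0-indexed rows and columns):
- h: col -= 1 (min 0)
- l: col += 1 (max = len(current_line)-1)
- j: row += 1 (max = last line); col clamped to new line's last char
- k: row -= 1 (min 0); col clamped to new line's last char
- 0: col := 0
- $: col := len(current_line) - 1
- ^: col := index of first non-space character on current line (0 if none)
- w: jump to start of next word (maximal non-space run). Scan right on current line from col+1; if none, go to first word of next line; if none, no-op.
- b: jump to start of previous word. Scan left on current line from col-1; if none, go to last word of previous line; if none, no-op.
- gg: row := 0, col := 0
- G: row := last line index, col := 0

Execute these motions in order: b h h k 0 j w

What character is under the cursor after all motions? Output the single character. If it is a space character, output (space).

After 1 (b): row=0 col=0 char='p'
After 2 (h): row=0 col=0 char='p'
After 3 (h): row=0 col=0 char='p'
After 4 (k): row=0 col=0 char='p'
After 5 (0): row=0 col=0 char='p'
After 6 (j): row=1 col=0 char='_'
After 7 (w): row=1 col=3 char='c'

Answer: c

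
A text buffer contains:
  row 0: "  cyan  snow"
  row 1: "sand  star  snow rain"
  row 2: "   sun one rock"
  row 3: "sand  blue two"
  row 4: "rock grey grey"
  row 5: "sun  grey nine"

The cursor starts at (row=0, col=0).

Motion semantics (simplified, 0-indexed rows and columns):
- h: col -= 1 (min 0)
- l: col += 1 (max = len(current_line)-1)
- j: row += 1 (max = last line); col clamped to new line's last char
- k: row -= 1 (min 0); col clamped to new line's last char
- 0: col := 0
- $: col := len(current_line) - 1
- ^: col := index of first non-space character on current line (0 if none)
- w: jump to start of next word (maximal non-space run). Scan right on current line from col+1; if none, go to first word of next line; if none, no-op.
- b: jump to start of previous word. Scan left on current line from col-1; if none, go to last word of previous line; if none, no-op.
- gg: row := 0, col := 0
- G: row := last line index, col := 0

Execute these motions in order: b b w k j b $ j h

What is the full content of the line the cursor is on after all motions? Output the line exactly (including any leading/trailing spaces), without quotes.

After 1 (b): row=0 col=0 char='_'
After 2 (b): row=0 col=0 char='_'
After 3 (w): row=0 col=2 char='c'
After 4 (k): row=0 col=2 char='c'
After 5 (j): row=1 col=2 char='n'
After 6 (b): row=1 col=0 char='s'
After 7 ($): row=1 col=20 char='n'
After 8 (j): row=2 col=14 char='k'
After 9 (h): row=2 col=13 char='c'

Answer:    sun one rock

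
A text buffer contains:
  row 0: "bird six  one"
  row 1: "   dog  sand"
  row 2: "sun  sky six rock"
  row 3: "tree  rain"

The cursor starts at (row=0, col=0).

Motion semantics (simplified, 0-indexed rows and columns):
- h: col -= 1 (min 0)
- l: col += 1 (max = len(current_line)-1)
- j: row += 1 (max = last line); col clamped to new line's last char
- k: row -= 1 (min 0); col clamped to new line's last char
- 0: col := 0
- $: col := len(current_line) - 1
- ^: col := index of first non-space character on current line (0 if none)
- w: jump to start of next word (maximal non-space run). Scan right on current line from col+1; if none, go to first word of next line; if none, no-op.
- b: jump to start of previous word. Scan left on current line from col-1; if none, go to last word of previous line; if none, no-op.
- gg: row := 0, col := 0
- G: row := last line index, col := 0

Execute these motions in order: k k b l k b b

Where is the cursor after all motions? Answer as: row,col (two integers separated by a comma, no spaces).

Answer: 0,0

Derivation:
After 1 (k): row=0 col=0 char='b'
After 2 (k): row=0 col=0 char='b'
After 3 (b): row=0 col=0 char='b'
After 4 (l): row=0 col=1 char='i'
After 5 (k): row=0 col=1 char='i'
After 6 (b): row=0 col=0 char='b'
After 7 (b): row=0 col=0 char='b'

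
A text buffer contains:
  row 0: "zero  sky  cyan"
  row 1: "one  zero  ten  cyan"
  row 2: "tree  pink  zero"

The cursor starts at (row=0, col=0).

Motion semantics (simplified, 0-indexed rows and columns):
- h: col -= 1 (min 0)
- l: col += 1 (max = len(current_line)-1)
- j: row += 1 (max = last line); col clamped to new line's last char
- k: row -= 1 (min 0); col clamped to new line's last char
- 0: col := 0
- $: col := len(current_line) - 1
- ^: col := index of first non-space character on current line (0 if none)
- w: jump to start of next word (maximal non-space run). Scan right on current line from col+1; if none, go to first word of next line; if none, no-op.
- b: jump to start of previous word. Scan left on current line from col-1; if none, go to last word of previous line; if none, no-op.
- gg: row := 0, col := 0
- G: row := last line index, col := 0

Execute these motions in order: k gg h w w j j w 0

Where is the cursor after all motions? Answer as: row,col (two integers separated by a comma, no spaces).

After 1 (k): row=0 col=0 char='z'
After 2 (gg): row=0 col=0 char='z'
After 3 (h): row=0 col=0 char='z'
After 4 (w): row=0 col=6 char='s'
After 5 (w): row=0 col=11 char='c'
After 6 (j): row=1 col=11 char='t'
After 7 (j): row=2 col=11 char='_'
After 8 (w): row=2 col=12 char='z'
After 9 (0): row=2 col=0 char='t'

Answer: 2,0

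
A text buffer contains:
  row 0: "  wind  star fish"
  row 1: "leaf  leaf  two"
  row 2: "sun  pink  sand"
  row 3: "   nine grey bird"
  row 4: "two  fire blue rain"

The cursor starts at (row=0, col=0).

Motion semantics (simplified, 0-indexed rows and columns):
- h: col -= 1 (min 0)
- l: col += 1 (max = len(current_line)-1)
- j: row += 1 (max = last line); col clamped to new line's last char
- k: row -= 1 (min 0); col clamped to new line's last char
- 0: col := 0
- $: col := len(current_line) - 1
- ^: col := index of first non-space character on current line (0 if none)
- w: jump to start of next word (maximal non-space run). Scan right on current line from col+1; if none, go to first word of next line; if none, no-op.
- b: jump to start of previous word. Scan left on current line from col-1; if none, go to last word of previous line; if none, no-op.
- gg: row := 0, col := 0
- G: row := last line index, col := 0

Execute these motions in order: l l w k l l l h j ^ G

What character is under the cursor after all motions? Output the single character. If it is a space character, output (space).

After 1 (l): row=0 col=1 char='_'
After 2 (l): row=0 col=2 char='w'
After 3 (w): row=0 col=8 char='s'
After 4 (k): row=0 col=8 char='s'
After 5 (l): row=0 col=9 char='t'
After 6 (l): row=0 col=10 char='a'
After 7 (l): row=0 col=11 char='r'
After 8 (h): row=0 col=10 char='a'
After 9 (j): row=1 col=10 char='_'
After 10 (^): row=1 col=0 char='l'
After 11 (G): row=4 col=0 char='t'

Answer: t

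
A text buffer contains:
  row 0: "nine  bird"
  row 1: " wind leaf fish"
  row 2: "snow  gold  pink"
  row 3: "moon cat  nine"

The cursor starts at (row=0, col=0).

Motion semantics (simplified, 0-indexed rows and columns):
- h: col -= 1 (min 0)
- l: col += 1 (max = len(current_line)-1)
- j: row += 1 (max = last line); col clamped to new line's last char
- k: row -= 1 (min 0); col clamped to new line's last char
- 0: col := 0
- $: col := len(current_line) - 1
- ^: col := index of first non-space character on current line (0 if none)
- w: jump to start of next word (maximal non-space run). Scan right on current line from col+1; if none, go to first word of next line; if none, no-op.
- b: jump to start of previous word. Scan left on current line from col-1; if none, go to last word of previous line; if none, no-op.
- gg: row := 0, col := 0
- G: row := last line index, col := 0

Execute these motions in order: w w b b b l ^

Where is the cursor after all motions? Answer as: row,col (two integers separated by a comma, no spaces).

Answer: 0,0

Derivation:
After 1 (w): row=0 col=6 char='b'
After 2 (w): row=1 col=1 char='w'
After 3 (b): row=0 col=6 char='b'
After 4 (b): row=0 col=0 char='n'
After 5 (b): row=0 col=0 char='n'
After 6 (l): row=0 col=1 char='i'
After 7 (^): row=0 col=0 char='n'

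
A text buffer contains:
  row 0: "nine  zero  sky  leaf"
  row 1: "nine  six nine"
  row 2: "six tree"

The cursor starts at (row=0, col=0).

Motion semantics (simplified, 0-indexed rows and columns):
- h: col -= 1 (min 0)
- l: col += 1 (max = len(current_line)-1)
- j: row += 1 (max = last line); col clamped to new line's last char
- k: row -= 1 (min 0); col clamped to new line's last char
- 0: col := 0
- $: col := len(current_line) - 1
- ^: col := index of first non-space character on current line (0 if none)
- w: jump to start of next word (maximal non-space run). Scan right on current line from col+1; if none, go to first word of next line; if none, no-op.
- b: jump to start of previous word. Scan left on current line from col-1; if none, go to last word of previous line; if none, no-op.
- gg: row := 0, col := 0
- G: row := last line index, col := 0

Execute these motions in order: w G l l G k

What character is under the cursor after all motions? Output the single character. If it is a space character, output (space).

After 1 (w): row=0 col=6 char='z'
After 2 (G): row=2 col=0 char='s'
After 3 (l): row=2 col=1 char='i'
After 4 (l): row=2 col=2 char='x'
After 5 (G): row=2 col=0 char='s'
After 6 (k): row=1 col=0 char='n'

Answer: n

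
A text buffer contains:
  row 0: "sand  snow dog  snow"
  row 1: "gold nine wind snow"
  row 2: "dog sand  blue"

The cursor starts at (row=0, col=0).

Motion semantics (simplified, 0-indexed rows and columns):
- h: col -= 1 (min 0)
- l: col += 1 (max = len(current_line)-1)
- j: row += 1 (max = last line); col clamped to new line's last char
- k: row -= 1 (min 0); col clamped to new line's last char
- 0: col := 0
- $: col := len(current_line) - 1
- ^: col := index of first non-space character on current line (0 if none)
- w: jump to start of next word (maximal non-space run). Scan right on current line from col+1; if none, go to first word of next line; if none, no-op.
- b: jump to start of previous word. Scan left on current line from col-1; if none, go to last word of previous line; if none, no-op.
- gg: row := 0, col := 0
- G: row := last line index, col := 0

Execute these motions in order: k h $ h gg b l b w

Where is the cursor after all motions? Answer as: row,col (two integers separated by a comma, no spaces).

Answer: 0,6

Derivation:
After 1 (k): row=0 col=0 char='s'
After 2 (h): row=0 col=0 char='s'
After 3 ($): row=0 col=19 char='w'
After 4 (h): row=0 col=18 char='o'
After 5 (gg): row=0 col=0 char='s'
After 6 (b): row=0 col=0 char='s'
After 7 (l): row=0 col=1 char='a'
After 8 (b): row=0 col=0 char='s'
After 9 (w): row=0 col=6 char='s'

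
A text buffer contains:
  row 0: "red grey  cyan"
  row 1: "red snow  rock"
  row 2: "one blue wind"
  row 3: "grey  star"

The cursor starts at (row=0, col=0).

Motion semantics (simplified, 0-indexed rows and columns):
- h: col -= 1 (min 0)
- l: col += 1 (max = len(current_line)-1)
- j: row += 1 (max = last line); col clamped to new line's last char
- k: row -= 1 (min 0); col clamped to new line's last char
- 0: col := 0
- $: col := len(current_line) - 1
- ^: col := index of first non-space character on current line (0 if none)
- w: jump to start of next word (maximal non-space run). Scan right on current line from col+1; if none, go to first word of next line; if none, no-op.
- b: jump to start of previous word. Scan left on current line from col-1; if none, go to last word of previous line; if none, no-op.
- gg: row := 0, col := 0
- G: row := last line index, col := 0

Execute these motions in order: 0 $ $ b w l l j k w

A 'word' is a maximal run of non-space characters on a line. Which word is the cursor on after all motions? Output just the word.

After 1 (0): row=0 col=0 char='r'
After 2 ($): row=0 col=13 char='n'
After 3 ($): row=0 col=13 char='n'
After 4 (b): row=0 col=10 char='c'
After 5 (w): row=1 col=0 char='r'
After 6 (l): row=1 col=1 char='e'
After 7 (l): row=1 col=2 char='d'
After 8 (j): row=2 col=2 char='e'
After 9 (k): row=1 col=2 char='d'
After 10 (w): row=1 col=4 char='s'

Answer: snow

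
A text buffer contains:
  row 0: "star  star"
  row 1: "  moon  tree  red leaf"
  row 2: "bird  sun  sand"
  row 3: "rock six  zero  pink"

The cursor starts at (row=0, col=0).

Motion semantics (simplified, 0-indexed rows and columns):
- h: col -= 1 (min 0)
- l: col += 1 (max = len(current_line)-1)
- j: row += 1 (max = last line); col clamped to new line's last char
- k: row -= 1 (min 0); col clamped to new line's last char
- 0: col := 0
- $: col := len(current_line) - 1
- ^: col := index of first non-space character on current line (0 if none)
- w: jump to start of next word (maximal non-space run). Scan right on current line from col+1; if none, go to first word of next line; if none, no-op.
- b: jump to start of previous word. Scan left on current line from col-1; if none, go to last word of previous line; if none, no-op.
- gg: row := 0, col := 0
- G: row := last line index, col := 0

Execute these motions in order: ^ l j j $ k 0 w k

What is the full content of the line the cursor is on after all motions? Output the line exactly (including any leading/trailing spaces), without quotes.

After 1 (^): row=0 col=0 char='s'
After 2 (l): row=0 col=1 char='t'
After 3 (j): row=1 col=1 char='_'
After 4 (j): row=2 col=1 char='i'
After 5 ($): row=2 col=14 char='d'
After 6 (k): row=1 col=14 char='r'
After 7 (0): row=1 col=0 char='_'
After 8 (w): row=1 col=2 char='m'
After 9 (k): row=0 col=2 char='a'

Answer: star  star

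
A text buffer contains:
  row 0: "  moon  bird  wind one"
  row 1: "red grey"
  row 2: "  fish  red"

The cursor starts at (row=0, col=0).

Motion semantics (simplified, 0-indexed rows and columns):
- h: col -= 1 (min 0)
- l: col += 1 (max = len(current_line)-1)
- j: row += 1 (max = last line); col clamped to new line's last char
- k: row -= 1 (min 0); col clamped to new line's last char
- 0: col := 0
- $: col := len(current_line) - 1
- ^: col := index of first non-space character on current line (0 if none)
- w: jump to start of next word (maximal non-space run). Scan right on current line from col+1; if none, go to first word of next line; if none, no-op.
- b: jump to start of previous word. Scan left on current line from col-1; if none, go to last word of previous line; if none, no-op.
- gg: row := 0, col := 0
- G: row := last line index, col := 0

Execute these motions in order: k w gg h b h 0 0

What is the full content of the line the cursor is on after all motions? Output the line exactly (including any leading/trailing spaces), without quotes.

After 1 (k): row=0 col=0 char='_'
After 2 (w): row=0 col=2 char='m'
After 3 (gg): row=0 col=0 char='_'
After 4 (h): row=0 col=0 char='_'
After 5 (b): row=0 col=0 char='_'
After 6 (h): row=0 col=0 char='_'
After 7 (0): row=0 col=0 char='_'
After 8 (0): row=0 col=0 char='_'

Answer:   moon  bird  wind one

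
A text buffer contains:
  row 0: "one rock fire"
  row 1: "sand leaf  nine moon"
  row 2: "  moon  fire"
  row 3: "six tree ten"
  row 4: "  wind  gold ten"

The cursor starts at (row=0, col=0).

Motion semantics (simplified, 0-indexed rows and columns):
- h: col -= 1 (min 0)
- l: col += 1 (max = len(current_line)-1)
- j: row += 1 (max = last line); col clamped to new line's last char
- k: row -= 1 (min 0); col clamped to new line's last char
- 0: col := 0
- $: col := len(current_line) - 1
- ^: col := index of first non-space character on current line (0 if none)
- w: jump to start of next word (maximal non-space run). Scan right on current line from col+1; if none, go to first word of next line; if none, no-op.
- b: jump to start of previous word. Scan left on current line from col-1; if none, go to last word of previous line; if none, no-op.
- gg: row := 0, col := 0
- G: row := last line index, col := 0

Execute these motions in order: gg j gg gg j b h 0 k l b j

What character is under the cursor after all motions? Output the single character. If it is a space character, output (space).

After 1 (gg): row=0 col=0 char='o'
After 2 (j): row=1 col=0 char='s'
After 3 (gg): row=0 col=0 char='o'
After 4 (gg): row=0 col=0 char='o'
After 5 (j): row=1 col=0 char='s'
After 6 (b): row=0 col=9 char='f'
After 7 (h): row=0 col=8 char='_'
After 8 (0): row=0 col=0 char='o'
After 9 (k): row=0 col=0 char='o'
After 10 (l): row=0 col=1 char='n'
After 11 (b): row=0 col=0 char='o'
After 12 (j): row=1 col=0 char='s'

Answer: s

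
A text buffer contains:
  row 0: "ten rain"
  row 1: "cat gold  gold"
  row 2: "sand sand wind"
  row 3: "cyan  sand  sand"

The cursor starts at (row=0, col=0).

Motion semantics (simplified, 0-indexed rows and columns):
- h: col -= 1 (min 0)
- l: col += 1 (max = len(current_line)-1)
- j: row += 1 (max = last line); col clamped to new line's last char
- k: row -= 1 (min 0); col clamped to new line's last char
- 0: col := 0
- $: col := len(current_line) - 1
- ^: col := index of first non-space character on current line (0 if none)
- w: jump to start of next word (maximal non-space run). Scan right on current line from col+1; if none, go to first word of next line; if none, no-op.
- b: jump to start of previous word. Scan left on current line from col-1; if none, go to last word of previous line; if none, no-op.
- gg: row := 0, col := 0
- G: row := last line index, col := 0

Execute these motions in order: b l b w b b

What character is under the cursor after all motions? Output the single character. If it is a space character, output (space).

After 1 (b): row=0 col=0 char='t'
After 2 (l): row=0 col=1 char='e'
After 3 (b): row=0 col=0 char='t'
After 4 (w): row=0 col=4 char='r'
After 5 (b): row=0 col=0 char='t'
After 6 (b): row=0 col=0 char='t'

Answer: t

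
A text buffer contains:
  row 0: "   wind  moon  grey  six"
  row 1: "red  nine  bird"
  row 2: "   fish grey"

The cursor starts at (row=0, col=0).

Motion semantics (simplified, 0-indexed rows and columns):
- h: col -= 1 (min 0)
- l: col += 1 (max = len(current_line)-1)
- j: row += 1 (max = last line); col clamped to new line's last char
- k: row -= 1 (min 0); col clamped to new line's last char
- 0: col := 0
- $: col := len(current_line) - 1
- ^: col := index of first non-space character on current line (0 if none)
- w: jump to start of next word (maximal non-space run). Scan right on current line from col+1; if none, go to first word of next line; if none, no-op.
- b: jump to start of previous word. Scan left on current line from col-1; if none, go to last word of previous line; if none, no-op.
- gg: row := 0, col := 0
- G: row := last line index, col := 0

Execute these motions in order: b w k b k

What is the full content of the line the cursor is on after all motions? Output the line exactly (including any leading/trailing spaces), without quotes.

Answer:    wind  moon  grey  six

Derivation:
After 1 (b): row=0 col=0 char='_'
After 2 (w): row=0 col=3 char='w'
After 3 (k): row=0 col=3 char='w'
After 4 (b): row=0 col=3 char='w'
After 5 (k): row=0 col=3 char='w'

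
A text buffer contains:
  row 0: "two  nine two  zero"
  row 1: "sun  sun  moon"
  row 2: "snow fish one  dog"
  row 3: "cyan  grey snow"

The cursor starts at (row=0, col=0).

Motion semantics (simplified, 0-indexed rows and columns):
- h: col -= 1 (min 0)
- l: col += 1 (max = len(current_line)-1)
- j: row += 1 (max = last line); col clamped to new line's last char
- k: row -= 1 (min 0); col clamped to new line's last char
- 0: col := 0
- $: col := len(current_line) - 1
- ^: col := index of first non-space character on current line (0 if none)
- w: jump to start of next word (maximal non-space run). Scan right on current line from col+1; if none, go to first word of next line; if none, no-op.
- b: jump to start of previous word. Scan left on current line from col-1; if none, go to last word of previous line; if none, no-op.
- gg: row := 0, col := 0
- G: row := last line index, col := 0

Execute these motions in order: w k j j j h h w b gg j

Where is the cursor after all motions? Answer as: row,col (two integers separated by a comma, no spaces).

After 1 (w): row=0 col=5 char='n'
After 2 (k): row=0 col=5 char='n'
After 3 (j): row=1 col=5 char='s'
After 4 (j): row=2 col=5 char='f'
After 5 (j): row=3 col=5 char='_'
After 6 (h): row=3 col=4 char='_'
After 7 (h): row=3 col=3 char='n'
After 8 (w): row=3 col=6 char='g'
After 9 (b): row=3 col=0 char='c'
After 10 (gg): row=0 col=0 char='t'
After 11 (j): row=1 col=0 char='s'

Answer: 1,0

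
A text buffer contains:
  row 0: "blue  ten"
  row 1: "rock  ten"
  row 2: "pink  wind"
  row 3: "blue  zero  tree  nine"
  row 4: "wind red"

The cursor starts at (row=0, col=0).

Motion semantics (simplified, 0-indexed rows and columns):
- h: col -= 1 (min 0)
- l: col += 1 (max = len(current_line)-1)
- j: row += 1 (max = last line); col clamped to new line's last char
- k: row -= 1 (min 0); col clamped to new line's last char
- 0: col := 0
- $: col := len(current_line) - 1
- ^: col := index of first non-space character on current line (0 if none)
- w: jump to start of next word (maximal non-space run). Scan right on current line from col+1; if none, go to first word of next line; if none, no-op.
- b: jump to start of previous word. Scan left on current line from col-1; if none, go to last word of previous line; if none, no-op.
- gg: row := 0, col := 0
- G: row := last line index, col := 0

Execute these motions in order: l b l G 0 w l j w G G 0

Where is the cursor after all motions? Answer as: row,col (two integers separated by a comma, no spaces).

Answer: 4,0

Derivation:
After 1 (l): row=0 col=1 char='l'
After 2 (b): row=0 col=0 char='b'
After 3 (l): row=0 col=1 char='l'
After 4 (G): row=4 col=0 char='w'
After 5 (0): row=4 col=0 char='w'
After 6 (w): row=4 col=5 char='r'
After 7 (l): row=4 col=6 char='e'
After 8 (j): row=4 col=6 char='e'
After 9 (w): row=4 col=6 char='e'
After 10 (G): row=4 col=0 char='w'
After 11 (G): row=4 col=0 char='w'
After 12 (0): row=4 col=0 char='w'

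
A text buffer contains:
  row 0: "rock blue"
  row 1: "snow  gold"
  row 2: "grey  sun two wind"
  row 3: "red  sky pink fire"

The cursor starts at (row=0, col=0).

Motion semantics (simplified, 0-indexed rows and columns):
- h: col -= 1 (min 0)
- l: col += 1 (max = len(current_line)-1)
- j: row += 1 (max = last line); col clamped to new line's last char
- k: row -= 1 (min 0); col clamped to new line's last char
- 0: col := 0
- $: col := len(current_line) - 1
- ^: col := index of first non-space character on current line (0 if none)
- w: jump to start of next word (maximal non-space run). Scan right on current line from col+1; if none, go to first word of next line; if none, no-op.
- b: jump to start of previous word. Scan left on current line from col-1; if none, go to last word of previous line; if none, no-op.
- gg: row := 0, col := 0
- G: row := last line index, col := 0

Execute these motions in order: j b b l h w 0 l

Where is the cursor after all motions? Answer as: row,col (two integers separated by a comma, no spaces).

Answer: 0,1

Derivation:
After 1 (j): row=1 col=0 char='s'
After 2 (b): row=0 col=5 char='b'
After 3 (b): row=0 col=0 char='r'
After 4 (l): row=0 col=1 char='o'
After 5 (h): row=0 col=0 char='r'
After 6 (w): row=0 col=5 char='b'
After 7 (0): row=0 col=0 char='r'
After 8 (l): row=0 col=1 char='o'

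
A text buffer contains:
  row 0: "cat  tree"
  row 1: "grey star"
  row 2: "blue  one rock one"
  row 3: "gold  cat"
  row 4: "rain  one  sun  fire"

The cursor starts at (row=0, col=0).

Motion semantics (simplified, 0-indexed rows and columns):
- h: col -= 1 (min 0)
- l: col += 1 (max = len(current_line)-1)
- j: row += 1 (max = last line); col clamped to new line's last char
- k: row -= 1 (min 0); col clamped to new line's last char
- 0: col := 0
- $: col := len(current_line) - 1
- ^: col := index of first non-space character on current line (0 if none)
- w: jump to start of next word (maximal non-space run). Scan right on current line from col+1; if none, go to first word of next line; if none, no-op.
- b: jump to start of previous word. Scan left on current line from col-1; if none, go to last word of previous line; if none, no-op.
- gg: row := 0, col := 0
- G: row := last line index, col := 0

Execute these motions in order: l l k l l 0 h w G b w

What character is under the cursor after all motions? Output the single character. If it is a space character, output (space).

Answer: r

Derivation:
After 1 (l): row=0 col=1 char='a'
After 2 (l): row=0 col=2 char='t'
After 3 (k): row=0 col=2 char='t'
After 4 (l): row=0 col=3 char='_'
After 5 (l): row=0 col=4 char='_'
After 6 (0): row=0 col=0 char='c'
After 7 (h): row=0 col=0 char='c'
After 8 (w): row=0 col=5 char='t'
After 9 (G): row=4 col=0 char='r'
After 10 (b): row=3 col=6 char='c'
After 11 (w): row=4 col=0 char='r'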